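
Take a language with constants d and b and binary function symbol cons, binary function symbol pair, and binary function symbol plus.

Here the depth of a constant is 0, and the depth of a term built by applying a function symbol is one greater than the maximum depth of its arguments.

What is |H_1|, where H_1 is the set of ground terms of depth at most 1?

14

Let N_k count ground terms of depth at most k. Each non-constant term of depth ≤ k is some function symbol applied to depth-≤(k−1) arguments, giving N_k = 2 + N_{k-1}^2 + N_{k-1}^2 + N_{k-1}^2.
N_0 = 2
N_1 = 2 + 2^2 + 2^2 + 2^2 = 14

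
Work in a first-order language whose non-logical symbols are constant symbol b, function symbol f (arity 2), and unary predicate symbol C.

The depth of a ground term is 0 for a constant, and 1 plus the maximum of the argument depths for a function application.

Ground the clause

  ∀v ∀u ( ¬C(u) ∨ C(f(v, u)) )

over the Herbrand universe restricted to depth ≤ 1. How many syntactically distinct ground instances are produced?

4

Ground terms of depth ≤ 1:
  Let N_k = |{terms of depth ≤ k}|. Then N_0 = 1 and N_k = 1 + N_{k-1}^2 for k ≥ 1 (one summand per function symbol, arity giving the exponent).
  N_0 = 1
  N_1 = 1 + 1^2 = 2
  Explicitly: b, f(b, b).
So there are 2 ground terms available for substitution.
There are 2 variables to instantiate (v, u), each occurring in at least one literal, so different choices give different ground instances.
Number of ground instances = 2^2 = 4.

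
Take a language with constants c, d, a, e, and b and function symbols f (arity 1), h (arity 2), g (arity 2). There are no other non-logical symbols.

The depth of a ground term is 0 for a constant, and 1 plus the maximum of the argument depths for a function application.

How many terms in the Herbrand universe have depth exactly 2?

7205

Write N_k for the number of ground terms of depth ≤ k. A term of depth ≤ k is either a constant or a function symbol applied to arguments of depth ≤ k−1, so N_k = 5 + N_{k-1} + N_{k-1}^2 + N_{k-1}^2.
N_0 = 5
N_1 = 5 + 5 + 5^2 + 5^2 = 60
N_2 = 5 + 60 + 60^2 + 60^2 = 7265
Terms of depth exactly 2: N_2 − N_1 = 7265 − 60 = 7205.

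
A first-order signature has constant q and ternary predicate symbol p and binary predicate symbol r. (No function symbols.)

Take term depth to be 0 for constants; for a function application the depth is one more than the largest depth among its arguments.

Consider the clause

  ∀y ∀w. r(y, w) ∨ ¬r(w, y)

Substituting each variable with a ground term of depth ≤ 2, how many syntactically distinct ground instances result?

Ground terms of depth ≤ 2:
  With no function symbols every ground term is a constant, so there is exactly 1 ground term at every depth bound.
  N_0 = 1
  N_1 = 1
  N_2 = 1
So there is exactly 1 ground term available for substitution.
The body mentions every one of the 2 quantified variables; since ground terms form a free algebra, no two substitutions collapse to the same formula.
Number of ground instances = 1^2 = 1.

1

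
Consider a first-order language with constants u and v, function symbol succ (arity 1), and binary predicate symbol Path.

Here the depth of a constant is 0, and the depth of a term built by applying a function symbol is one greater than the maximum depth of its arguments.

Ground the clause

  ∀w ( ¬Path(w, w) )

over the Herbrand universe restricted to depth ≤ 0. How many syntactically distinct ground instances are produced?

2

Ground terms of depth ≤ 0:
  Write N_k for the number of ground terms of depth ≤ k. A term of depth ≤ k is either a constant or a function symbol applied to arguments of depth ≤ k−1, so N_k = 2 + N_{k-1}.
  N_0 = 2
  Explicitly: u, v.
So there are 2 ground terms available for substitution.
There is 1 variable to instantiate (w),  occurring in at least one literal, so different choices give different ground instances.
Number of ground instances = 2.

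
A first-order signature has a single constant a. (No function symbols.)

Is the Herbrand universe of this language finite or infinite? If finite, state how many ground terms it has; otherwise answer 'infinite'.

1

There are no function symbols, so the only ground term is the single constant.
The Herbrand universe is {a}, finite with 1 element.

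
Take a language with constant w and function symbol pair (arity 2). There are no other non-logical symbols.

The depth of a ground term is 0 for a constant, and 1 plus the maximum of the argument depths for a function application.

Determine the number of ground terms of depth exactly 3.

21

Count level by level. With function symbols pair/2, the terms of depth ≤ k are the 1 constant together with each function applied to depth-≤(k−1) tuples, so N_k = 1 + N_{k-1}^2.
N_0 = 1
N_1 = 1 + 1^2 = 2
N_2 = 1 + 2^2 = 5
N_3 = 1 + 5^2 = 26
Terms of depth exactly 3: N_3 − N_2 = 26 − 5 = 21.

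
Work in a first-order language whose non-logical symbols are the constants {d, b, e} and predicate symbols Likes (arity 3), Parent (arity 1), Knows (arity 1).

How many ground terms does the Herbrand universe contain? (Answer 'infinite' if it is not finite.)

3

There are no function symbols, so every ground term is one of the 3 constants.
The Herbrand universe is {d, b, e}, which is finite with 3 elements.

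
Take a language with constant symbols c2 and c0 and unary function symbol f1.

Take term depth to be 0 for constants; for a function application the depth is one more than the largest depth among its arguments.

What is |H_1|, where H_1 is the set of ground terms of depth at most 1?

Count level by level. With function symbols f1/1, the terms of depth ≤ k are the 2 constants together with each function applied to depth-≤(k−1) tuples, so N_k = 2 + N_{k-1}.
N_0 = 2
N_1 = 2 + 2 = 4
Explicitly: c2, c0, f1(c2), f1(c0).

4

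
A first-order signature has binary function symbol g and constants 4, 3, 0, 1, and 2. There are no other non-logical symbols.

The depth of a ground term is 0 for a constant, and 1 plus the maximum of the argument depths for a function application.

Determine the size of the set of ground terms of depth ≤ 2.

905

Count level by level. With function symbols g/2, the terms of depth ≤ k are the 5 constants together with each function applied to depth-≤(k−1) tuples, so N_k = 5 + N_{k-1}^2.
N_0 = 5
N_1 = 5 + 5^2 = 30
N_2 = 5 + 30^2 = 905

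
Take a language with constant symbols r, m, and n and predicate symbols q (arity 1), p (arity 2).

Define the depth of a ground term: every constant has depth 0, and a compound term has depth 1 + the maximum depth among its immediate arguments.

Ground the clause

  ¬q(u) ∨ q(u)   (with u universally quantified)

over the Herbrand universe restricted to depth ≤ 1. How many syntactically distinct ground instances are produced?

3

Ground terms of depth ≤ 1:
  With no function symbols every ground term is a constant, so there are exactly 3 ground terms at every depth bound.
  N_0 = 3
  N_1 = 3
  Explicitly: r, m, n.
So there are 3 ground terms available for substitution.
There is 1 variable to instantiate (u),  occurring in at least one literal, so different choices give different ground instances.
Number of ground instances = 3.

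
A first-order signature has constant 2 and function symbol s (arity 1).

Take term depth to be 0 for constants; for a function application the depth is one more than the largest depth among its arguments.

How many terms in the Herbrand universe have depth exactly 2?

1

Write N_k for the number of ground terms of depth ≤ k. A term of depth ≤ k is either a constant or a function symbol applied to arguments of depth ≤ k−1, so N_k = 1 + N_{k-1}.
N_0 = 1
N_1 = 1 + 1 = 2
N_2 = 1 + 2 = 3
Terms of depth exactly 2: N_2 − N_1 = 3 − 2 = 1.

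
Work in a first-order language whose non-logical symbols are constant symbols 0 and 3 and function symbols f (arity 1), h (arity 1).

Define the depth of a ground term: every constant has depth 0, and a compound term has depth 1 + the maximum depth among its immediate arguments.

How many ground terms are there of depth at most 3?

Let N_k = |{terms of depth ≤ k}|. Then N_0 = 2 and N_k = 2 + N_{k-1} + N_{k-1} for k ≥ 1 (one summand per function symbol, arity giving the exponent).
N_0 = 2
N_1 = 2 + 2 + 2 = 6
N_2 = 2 + 6 + 6 = 14
N_3 = 2 + 14 + 14 = 30

30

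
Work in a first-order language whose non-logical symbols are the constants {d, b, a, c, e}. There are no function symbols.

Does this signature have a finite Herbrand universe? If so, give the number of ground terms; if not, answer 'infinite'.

There are no function symbols, so every ground term is one of the 5 constants.
The Herbrand universe is {d, b, a, c, e}, which is finite with 5 elements.

5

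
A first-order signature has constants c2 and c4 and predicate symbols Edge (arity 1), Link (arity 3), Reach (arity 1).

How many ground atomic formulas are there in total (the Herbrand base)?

12

With no function symbols, the Herbrand universe is just the 2 constants.
Ground atoms per predicate: Edge: 2, Link: 2^3 = 8, Reach: 2.
Herbrand base size = 2 + 8 + 2 = 12.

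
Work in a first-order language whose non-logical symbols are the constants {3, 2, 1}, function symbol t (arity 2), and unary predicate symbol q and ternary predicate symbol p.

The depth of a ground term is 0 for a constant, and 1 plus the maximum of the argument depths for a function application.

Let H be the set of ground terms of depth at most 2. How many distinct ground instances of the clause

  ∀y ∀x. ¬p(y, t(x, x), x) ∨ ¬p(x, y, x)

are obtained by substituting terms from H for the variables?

Ground terms of depth ≤ 2:
  Count level by level. With function symbols t/2, the terms of depth ≤ k are the 3 constants together with each function applied to depth-≤(k−1) tuples, so N_k = 3 + N_{k-1}^2.
  N_0 = 3
  N_1 = 3 + 3^2 = 12
  N_2 = 3 + 12^2 = 147
So there are 147 ground terms available for substitution.
Each of y, x ranges independently over the available ground terms, and distinct assignments produce distinct instances.
Number of ground instances = 147^2 = 21609.

21609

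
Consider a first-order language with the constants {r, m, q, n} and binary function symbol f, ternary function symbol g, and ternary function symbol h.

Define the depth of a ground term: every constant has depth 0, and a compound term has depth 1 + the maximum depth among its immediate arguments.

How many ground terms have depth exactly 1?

144

If N_k denotes the number of depth-≤k ground terms, the 4 constants give N_0 = 4, and each function symbol of arity r contributes N_{k-1}^r new terms at level k: N_k = 4 + N_{k-1}^2 + N_{k-1}^3 + N_{k-1}^3.
N_0 = 4
N_1 = 4 + 4^2 + 4^3 + 4^3 = 148
Terms of depth exactly 1: N_1 − N_0 = 148 − 4 = 144.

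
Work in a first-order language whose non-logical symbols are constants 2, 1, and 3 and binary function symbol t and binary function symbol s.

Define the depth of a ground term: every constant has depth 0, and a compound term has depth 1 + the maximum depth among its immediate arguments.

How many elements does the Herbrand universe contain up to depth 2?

885

Count level by level. With function symbols t/2, s/2, the terms of depth ≤ k are the 3 constants together with each function applied to depth-≤(k−1) tuples, so N_k = 3 + N_{k-1}^2 + N_{k-1}^2.
N_0 = 3
N_1 = 3 + 3^2 + 3^2 = 21
N_2 = 3 + 21^2 + 21^2 = 885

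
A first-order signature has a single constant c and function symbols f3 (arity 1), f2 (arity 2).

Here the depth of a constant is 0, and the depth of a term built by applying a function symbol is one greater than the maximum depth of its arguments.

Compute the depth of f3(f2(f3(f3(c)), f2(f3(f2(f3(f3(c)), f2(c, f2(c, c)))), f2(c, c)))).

7

depth(f3(c)) = 1 + depth(c) = 1 + 0 = 1
depth(f3(f3(c))) = 1 + depth(f3(c)) = 1 + 1 = 2
depth(f2(c, c)) = 1 + max(0, 0) = 1
depth(f2(c, f2(c, c))) = 1 + max(0, 1) = 2
depth(f2(f3(f3(c)), f2(c, f2(c, c)))) = 1 + max(2, 2) = 3
depth(f3(f2(f3(f3(c)), f2(c, f2(c, c))))) = 1 + depth(f2(f3(f3(c)), f2(c, f2(c, c)))) = 1 + 3 = 4
depth(f2(f3(f2(f3(f3(c)), f2(c, f2(c, c)))), f2(c, c))) = 1 + max(4, 1) = 5
depth(f2(f3(f3(c)), f2(f3(f2(f3(f3(c)), f2(c, f2(c, c)))), f2(c, c)))) = 1 + max(2, 5) = 6
depth(f3(f2(f3(f3(c)), f2(f3(f2(f3(f3(c)), f2(c, f2(c, c)))), f2(c, c))))) = 1 + depth(f2(f3(f3(c)), f2(f3(f2(f3(f3(c)), f2(c, f2(c, c)))), f2(c, c)))) = 1 + 6 = 7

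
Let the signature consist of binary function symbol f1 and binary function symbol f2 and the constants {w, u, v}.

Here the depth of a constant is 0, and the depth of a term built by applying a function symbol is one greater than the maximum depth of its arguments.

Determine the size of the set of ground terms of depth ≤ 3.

If N_k denotes the number of depth-≤k ground terms, the 3 constants give N_0 = 3, and each function symbol of arity r contributes N_{k-1}^r new terms at level k: N_k = 3 + N_{k-1}^2 + N_{k-1}^2.
N_0 = 3
N_1 = 3 + 3^2 + 3^2 = 21
N_2 = 3 + 21^2 + 21^2 = 885
N_3 = 3 + 885^2 + 885^2 = 1566453

1566453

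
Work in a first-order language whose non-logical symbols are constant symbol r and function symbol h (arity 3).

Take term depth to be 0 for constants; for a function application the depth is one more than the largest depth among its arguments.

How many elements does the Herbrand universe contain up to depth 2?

Let N_k = |{terms of depth ≤ k}|. Then N_0 = 1 and N_k = 1 + N_{k-1}^3 for k ≥ 1 (one summand per function symbol, arity giving the exponent).
N_0 = 1
N_1 = 1 + 1^3 = 2
N_2 = 1 + 2^3 = 9

9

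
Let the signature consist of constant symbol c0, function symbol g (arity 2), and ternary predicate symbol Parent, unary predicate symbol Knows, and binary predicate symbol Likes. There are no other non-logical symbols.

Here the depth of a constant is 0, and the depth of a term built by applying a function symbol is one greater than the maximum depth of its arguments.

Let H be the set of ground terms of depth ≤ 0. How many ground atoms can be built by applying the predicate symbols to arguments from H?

3

First count ground terms of depth ≤ 0.
Let N_k count ground terms of depth at most k. Each non-constant term of depth ≤ k is some function symbol applied to depth-≤(k−1) arguments, giving N_k = 1 + N_{k-1}^2.
N_0 = 1
Explicitly: c0.
So |H| = 1.
A ground atom is a predicate applied to a tuple of terms from H, so the count is the sum over predicates of |H|^arity:
  Parent: 1^3 = 1;  Knows: 1;  Likes: 1^2 = 1
Total ground atoms: 1 + 1 + 1 = 3.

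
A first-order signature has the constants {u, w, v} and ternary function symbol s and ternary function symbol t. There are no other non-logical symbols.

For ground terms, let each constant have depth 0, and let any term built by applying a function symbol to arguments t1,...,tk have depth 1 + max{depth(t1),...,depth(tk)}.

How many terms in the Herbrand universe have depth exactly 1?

54

Write N_k for the number of ground terms of depth ≤ k. A term of depth ≤ k is either a constant or a function symbol applied to arguments of depth ≤ k−1, so N_k = 3 + N_{k-1}^3 + N_{k-1}^3.
N_0 = 3
N_1 = 3 + 3^3 + 3^3 = 57
Terms of depth exactly 1: N_1 − N_0 = 57 − 3 = 54.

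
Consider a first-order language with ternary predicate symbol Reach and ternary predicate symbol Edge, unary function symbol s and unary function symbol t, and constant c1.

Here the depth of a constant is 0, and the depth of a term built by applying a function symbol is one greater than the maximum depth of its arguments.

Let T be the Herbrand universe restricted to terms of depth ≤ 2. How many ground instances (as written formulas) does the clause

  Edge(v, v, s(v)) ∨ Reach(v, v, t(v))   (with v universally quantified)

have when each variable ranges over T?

7

Ground terms of depth ≤ 2:
  If N_k denotes the number of depth-≤k ground terms, the 1 constant gives N_0 = 1, and each function symbol of arity r contributes N_{k-1}^r new terms at level k: N_k = 1 + N_{k-1} + N_{k-1}.
  N_0 = 1
  N_1 = 1 + 1 + 1 = 3
  N_2 = 1 + 3 + 3 = 7
  Explicitly: c1, s(c1), s(s(c1)), s(t(c1)), t(c1), t(s(c1)), t(t(c1)).
So there are 7 ground terms available for substitution.
The clause has 1 distinct variable (v), which appears in the body. In the free term algebra distinct substitutions yield syntactically distinct ground instances.
Number of ground instances = 7.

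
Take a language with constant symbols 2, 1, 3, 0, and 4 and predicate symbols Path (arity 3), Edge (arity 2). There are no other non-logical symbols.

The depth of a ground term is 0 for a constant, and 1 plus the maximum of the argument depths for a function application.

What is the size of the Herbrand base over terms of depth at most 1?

150

First count ground terms of depth ≤ 1.
With no function symbols every ground term is a constant, so there are exactly 5 ground terms at every depth bound.
N_0 = 5
N_1 = 5
Explicitly: 2, 1, 3, 0, 4.
So |H| = 5.
For each predicate symbol, the number of ground atoms is |H| raised to its arity; summing:
  Path: 5^3 = 125;  Edge: 5^2 = 25
Total ground atoms: 125 + 25 = 150.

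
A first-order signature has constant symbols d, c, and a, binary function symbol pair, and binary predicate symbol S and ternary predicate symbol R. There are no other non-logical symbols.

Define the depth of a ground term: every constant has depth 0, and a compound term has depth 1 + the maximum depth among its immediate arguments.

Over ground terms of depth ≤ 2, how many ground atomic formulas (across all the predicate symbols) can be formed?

3198132

First count ground terms of depth ≤ 2.
Let N_k count ground terms of depth at most k. Each non-constant term of depth ≤ k is some function symbol applied to depth-≤(k−1) arguments, giving N_k = 3 + N_{k-1}^2.
N_0 = 3
N_1 = 3 + 3^2 = 12
N_2 = 3 + 12^2 = 147
So |H| = 147.
Ground atoms are formed by filling each argument slot of a predicate with a term from H, so an r-ary predicate gives |H|^r atoms:
  S: 147^2 = 21609;  R: 147^3 = 3176523
Total ground atoms: 21609 + 3176523 = 3198132.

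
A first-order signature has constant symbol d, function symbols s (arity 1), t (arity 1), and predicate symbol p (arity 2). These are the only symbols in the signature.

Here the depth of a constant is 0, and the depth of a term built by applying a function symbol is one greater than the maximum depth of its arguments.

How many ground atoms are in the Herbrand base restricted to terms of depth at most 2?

First count ground terms of depth ≤ 2.
If N_k denotes the number of depth-≤k ground terms, the 1 constant gives N_0 = 1, and each function symbol of arity r contributes N_{k-1}^r new terms at level k: N_k = 1 + N_{k-1} + N_{k-1}.
N_0 = 1
N_1 = 1 + 1 + 1 = 3
N_2 = 1 + 3 + 3 = 7
Explicitly: d, s(d), s(s(d)), s(t(d)), t(d), t(s(d)), t(t(d)).
So |H| = 7.
Each predicate of arity r yields |H|^r ground atoms (one per choice of an r-tuple from H):
  p: 7^2 = 49
Total ground atoms: 49.

49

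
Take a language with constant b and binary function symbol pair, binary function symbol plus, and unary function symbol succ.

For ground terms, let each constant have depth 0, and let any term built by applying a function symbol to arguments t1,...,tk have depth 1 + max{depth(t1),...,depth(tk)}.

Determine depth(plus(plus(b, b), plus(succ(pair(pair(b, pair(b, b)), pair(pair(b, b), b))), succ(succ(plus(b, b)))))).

depth(plus(b, b)) = 1 + max(0, 0) = 1
depth(pair(b, b)) = 1 + max(0, 0) = 1
depth(pair(b, pair(b, b))) = 1 + max(0, 1) = 2
depth(pair(pair(b, b), b)) = 1 + max(1, 0) = 2
depth(pair(pair(b, pair(b, b)), pair(pair(b, b), b))) = 1 + max(2, 2) = 3
depth(succ(pair(pair(b, pair(b, b)), pair(pair(b, b), b)))) = 1 + depth(pair(pair(b, pair(b, b)), pair(pair(b, b), b))) = 1 + 3 = 4
depth(succ(plus(b, b))) = 1 + depth(plus(b, b)) = 1 + 1 = 2
depth(succ(succ(plus(b, b)))) = 1 + depth(succ(plus(b, b))) = 1 + 2 = 3
depth(plus(succ(pair(pair(b, pair(b, b)), pair(pair(b, b), b))), succ(succ(plus(b, b))))) = 1 + max(4, 3) = 5
depth(plus(plus(b, b), plus(succ(pair(pair(b, pair(b, b)), pair(pair(b, b), b))), succ(succ(plus(b, b)))))) = 1 + max(1, 5) = 6

6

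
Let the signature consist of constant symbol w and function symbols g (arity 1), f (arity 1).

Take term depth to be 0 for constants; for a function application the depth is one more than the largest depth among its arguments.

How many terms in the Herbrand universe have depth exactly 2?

4

Let N_k count ground terms of depth at most k. Each non-constant term of depth ≤ k is some function symbol applied to depth-≤(k−1) arguments, giving N_k = 1 + N_{k-1} + N_{k-1}.
N_0 = 1
N_1 = 1 + 1 + 1 = 3
N_2 = 1 + 3 + 3 = 7
Terms of depth exactly 2: N_2 − N_1 = 7 − 3 = 4.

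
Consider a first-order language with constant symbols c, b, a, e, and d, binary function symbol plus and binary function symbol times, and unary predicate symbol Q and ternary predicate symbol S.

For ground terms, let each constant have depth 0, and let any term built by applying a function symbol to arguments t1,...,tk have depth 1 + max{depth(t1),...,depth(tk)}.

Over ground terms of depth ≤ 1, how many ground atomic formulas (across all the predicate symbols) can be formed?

166430

First count ground terms of depth ≤ 1.
If N_k denotes the number of depth-≤k ground terms, the 5 constants give N_0 = 5, and each function symbol of arity r contributes N_{k-1}^r new terms at level k: N_k = 5 + N_{k-1}^2 + N_{k-1}^2.
N_0 = 5
N_1 = 5 + 5^2 + 5^2 = 55
So |H| = 55.
Each predicate of arity r yields |H|^r ground atoms (one per choice of an r-tuple from H):
  Q: 55;  S: 55^3 = 166375
Total ground atoms: 55 + 166375 = 166430.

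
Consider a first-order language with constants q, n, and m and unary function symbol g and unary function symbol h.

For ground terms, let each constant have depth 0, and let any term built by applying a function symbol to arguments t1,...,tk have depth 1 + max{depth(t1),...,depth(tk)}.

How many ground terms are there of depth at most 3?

Count level by level. With function symbols g/1, h/1, the terms of depth ≤ k are the 3 constants together with each function applied to depth-≤(k−1) tuples, so N_k = 3 + N_{k-1} + N_{k-1}.
N_0 = 3
N_1 = 3 + 3 + 3 = 9
N_2 = 3 + 9 + 9 = 21
N_3 = 3 + 21 + 21 = 45

45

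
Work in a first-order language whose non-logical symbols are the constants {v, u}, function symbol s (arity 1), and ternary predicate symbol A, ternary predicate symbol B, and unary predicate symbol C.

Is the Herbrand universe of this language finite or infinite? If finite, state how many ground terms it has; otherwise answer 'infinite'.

The signature has at least one function symbol (s, arity 1) and at least one constant (v).
Iterating s gives infinitely many distinct ground terms: v, s(v), s(s(v)), ...
So the Herbrand universe is infinite.

infinite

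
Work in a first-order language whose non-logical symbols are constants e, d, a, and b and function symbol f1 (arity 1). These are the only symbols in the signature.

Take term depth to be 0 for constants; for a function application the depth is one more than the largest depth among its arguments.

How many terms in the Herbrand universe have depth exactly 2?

4

Count level by level. With function symbols f1/1, the terms of depth ≤ k are the 4 constants together with each function applied to depth-≤(k−1) tuples, so N_k = 4 + N_{k-1}.
N_0 = 4
N_1 = 4 + 4 = 8
N_2 = 4 + 8 = 12
Terms of depth exactly 2: N_2 − N_1 = 12 − 8 = 4.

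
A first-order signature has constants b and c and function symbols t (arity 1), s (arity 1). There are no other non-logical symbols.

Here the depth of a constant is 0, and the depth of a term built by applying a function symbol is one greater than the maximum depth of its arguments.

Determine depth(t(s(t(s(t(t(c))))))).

depth(t(c)) = 1 + depth(c) = 1 + 0 = 1
depth(t(t(c))) = 1 + depth(t(c)) = 1 + 1 = 2
depth(s(t(t(c)))) = 1 + depth(t(t(c))) = 1 + 2 = 3
depth(t(s(t(t(c))))) = 1 + depth(s(t(t(c)))) = 1 + 3 = 4
depth(s(t(s(t(t(c)))))) = 1 + depth(t(s(t(t(c))))) = 1 + 4 = 5
depth(t(s(t(s(t(t(c))))))) = 1 + depth(s(t(s(t(t(c)))))) = 1 + 5 = 6

6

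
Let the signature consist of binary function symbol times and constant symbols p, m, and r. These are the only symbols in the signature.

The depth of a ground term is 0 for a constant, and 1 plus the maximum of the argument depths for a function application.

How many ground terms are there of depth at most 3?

21612

Write N_k for the number of ground terms of depth ≤ k. A term of depth ≤ k is either a constant or a function symbol applied to arguments of depth ≤ k−1, so N_k = 3 + N_{k-1}^2.
N_0 = 3
N_1 = 3 + 3^2 = 12
N_2 = 3 + 12^2 = 147
N_3 = 3 + 147^2 = 21612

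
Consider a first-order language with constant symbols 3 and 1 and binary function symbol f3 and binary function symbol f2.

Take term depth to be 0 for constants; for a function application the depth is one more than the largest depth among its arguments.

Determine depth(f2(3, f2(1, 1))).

depth(f2(1, 1)) = 1 + max(0, 0) = 1
depth(f2(3, f2(1, 1))) = 1 + max(0, 1) = 2

2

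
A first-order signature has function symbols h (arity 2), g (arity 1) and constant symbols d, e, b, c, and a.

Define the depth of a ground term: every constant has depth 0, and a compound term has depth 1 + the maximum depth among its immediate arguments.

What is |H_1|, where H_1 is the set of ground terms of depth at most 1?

35

Write N_k for the number of ground terms of depth ≤ k. A term of depth ≤ k is either a constant or a function symbol applied to arguments of depth ≤ k−1, so N_k = 5 + N_{k-1}^2 + N_{k-1}.
N_0 = 5
N_1 = 5 + 5^2 + 5 = 35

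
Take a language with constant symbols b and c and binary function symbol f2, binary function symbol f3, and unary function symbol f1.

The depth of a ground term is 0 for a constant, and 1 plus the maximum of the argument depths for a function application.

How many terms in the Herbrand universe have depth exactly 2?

290

Count level by level. With function symbols f2/2, f3/2, f1/1, the terms of depth ≤ k are the 2 constants together with each function applied to depth-≤(k−1) tuples, so N_k = 2 + N_{k-1}^2 + N_{k-1}^2 + N_{k-1}.
N_0 = 2
N_1 = 2 + 2^2 + 2^2 + 2 = 12
N_2 = 2 + 12^2 + 12^2 + 12 = 302
Terms of depth exactly 2: N_2 − N_1 = 302 − 12 = 290.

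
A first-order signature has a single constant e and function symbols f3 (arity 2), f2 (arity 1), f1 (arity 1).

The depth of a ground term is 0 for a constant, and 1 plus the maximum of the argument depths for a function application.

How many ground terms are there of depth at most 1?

4

Let N_k = |{terms of depth ≤ k}|. Then N_0 = 1 and N_k = 1 + N_{k-1}^2 + N_{k-1} + N_{k-1} for k ≥ 1 (one summand per function symbol, arity giving the exponent).
N_0 = 1
N_1 = 1 + 1^2 + 1 + 1 = 4
Explicitly: e, f3(e, e), f2(e), f1(e).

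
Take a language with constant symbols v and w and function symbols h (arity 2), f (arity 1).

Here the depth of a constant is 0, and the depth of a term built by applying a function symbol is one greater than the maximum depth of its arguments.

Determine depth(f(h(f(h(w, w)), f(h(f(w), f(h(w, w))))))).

depth(h(w, w)) = 1 + max(0, 0) = 1
depth(f(h(w, w))) = 1 + depth(h(w, w)) = 1 + 1 = 2
depth(f(w)) = 1 + depth(w) = 1 + 0 = 1
depth(h(f(w), f(h(w, w)))) = 1 + max(1, 2) = 3
depth(f(h(f(w), f(h(w, w))))) = 1 + depth(h(f(w), f(h(w, w)))) = 1 + 3 = 4
depth(h(f(h(w, w)), f(h(f(w), f(h(w, w)))))) = 1 + max(2, 4) = 5
depth(f(h(f(h(w, w)), f(h(f(w), f(h(w, w))))))) = 1 + depth(h(f(h(w, w)), f(h(f(w), f(h(w, w)))))) = 1 + 5 = 6

6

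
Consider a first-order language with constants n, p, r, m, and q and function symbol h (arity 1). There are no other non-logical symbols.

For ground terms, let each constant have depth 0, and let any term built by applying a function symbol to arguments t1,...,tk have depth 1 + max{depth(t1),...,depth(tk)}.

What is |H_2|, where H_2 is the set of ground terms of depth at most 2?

15

Write N_k for the number of ground terms of depth ≤ k. A term of depth ≤ k is either a constant or a function symbol applied to arguments of depth ≤ k−1, so N_k = 5 + N_{k-1}.
N_0 = 5
N_1 = 5 + 5 = 10
N_2 = 5 + 10 = 15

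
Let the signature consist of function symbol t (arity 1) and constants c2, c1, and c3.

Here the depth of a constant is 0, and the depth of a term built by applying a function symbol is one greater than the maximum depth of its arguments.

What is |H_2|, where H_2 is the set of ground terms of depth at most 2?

Let N_k = |{terms of depth ≤ k}|. Then N_0 = 3 and N_k = 3 + N_{k-1} for k ≥ 1 (one summand per function symbol, arity giving the exponent).
N_0 = 3
N_1 = 3 + 3 = 6
N_2 = 3 + 6 = 9
Explicitly: c2, c1, c3, t(c2), t(c1), t(c3), t(t(c2)), t(t(c1)), t(t(c3)).

9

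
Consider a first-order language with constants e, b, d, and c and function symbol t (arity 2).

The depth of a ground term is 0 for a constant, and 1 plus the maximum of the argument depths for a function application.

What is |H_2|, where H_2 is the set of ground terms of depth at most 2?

404

If N_k denotes the number of depth-≤k ground terms, the 4 constants give N_0 = 4, and each function symbol of arity r contributes N_{k-1}^r new terms at level k: N_k = 4 + N_{k-1}^2.
N_0 = 4
N_1 = 4 + 4^2 = 20
N_2 = 4 + 20^2 = 404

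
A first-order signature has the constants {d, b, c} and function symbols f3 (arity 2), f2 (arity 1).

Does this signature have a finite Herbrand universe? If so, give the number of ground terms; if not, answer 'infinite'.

The signature has at least one function symbol (f3, arity 2) and at least one constant (d).
Iterating f3 gives infinitely many distinct ground terms: d, f3(d, d), f3(f3(d, d), f3(d, d)), ...
So the Herbrand universe is infinite.

infinite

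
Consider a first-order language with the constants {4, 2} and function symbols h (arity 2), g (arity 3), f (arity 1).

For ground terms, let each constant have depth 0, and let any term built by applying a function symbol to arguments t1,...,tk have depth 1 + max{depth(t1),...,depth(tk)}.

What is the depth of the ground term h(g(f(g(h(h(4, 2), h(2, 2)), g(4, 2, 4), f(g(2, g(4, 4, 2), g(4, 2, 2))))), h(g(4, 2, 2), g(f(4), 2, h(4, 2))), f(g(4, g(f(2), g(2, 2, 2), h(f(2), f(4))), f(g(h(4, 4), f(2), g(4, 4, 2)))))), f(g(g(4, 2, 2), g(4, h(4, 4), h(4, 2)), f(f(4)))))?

depth(h(4, 2)) = 1 + max(0, 0) = 1
depth(h(2, 2)) = 1 + max(0, 0) = 1
depth(h(h(4, 2), h(2, 2))) = 1 + max(1, 1) = 2
depth(g(4, 2, 4)) = 1 + max(0, 0, 0) = 1
depth(g(4, 4, 2)) = 1 + max(0, 0, 0) = 1
depth(g(4, 2, 2)) = 1 + max(0, 0, 0) = 1
depth(g(2, g(4, 4, 2), g(4, 2, 2))) = 1 + max(0, 1, 1) = 2
depth(f(g(2, g(4, 4, 2), g(4, 2, 2)))) = 1 + depth(g(2, g(4, 4, 2), g(4, 2, 2))) = 1 + 2 = 3
depth(g(h(h(4, 2), h(2, 2)), g(4, 2, 4), f(g(2, g(4, 4, 2), g(4, 2, 2))))) = 1 + max(2, 1, 3) = 4
depth(f(g(h(h(4, 2), h(2, 2)), g(4, 2, 4), f(g(2, g(4, 4, 2), g(4, 2, 2)))))) = 1 + depth(g(h(h(4, 2), h(2, 2)), g(4, 2, 4), f(g(2, g(4, 4, 2), g(4, 2, 2))))) = 1 + 4 = 5
depth(f(4)) = 1 + depth(4) = 1 + 0 = 1
depth(g(f(4), 2, h(4, 2))) = 1 + max(1, 0, 1) = 2
depth(h(g(4, 2, 2), g(f(4), 2, h(4, 2)))) = 1 + max(1, 2) = 3
depth(f(2)) = 1 + depth(2) = 1 + 0 = 1
depth(g(2, 2, 2)) = 1 + max(0, 0, 0) = 1
depth(h(f(2), f(4))) = 1 + max(1, 1) = 2
depth(g(f(2), g(2, 2, 2), h(f(2), f(4)))) = 1 + max(1, 1, 2) = 3
depth(h(4, 4)) = 1 + max(0, 0) = 1
depth(g(h(4, 4), f(2), g(4, 4, 2))) = 1 + max(1, 1, 1) = 2
depth(f(g(h(4, 4), f(2), g(4, 4, 2)))) = 1 + depth(g(h(4, 4), f(2), g(4, 4, 2))) = 1 + 2 = 3
depth(g(4, g(f(2), g(2, 2, 2), h(f(2), f(4))), f(g(h(4, 4), f(2), g(4, 4, 2))))) = 1 + max(0, 3, 3) = 4
depth(f(g(4, g(f(2), g(2, 2, 2), h(f(2), f(4))), f(g(h(4, 4), f(2), g(4, 4, 2)))))) = 1 + depth(g(4, g(f(2), g(2, 2, 2), h(f(2), f(4))), f(g(h(4, 4), f(2), g(4, 4, 2))))) = 1 + 4 = 5
depth(g(f(g(h(h(4, 2), h(2, 2)), g(4, 2, 4), f(g(2, g(4, 4, 2), g(4, 2, 2))))), h(g(4, 2, 2), g(f(4), 2, h(4, 2))), f(g(4, g(f(2), g(2, 2, 2), h(f(2), f(4))), f(g(h(4, 4), f(2), g(4, 4, 2))))))) = 1 + max(5, 3, 5) = 6
depth(g(4, h(4, 4), h(4, 2))) = 1 + max(0, 1, 1) = 2
depth(f(f(4))) = 1 + depth(f(4)) = 1 + 1 = 2
depth(g(g(4, 2, 2), g(4, h(4, 4), h(4, 2)), f(f(4)))) = 1 + max(1, 2, 2) = 3
depth(f(g(g(4, 2, 2), g(4, h(4, 4), h(4, 2)), f(f(4))))) = 1 + depth(g(g(4, 2, 2), g(4, h(4, 4), h(4, 2)), f(f(4)))) = 1 + 3 = 4
depth(h(g(f(g(h(h(4, 2), h(2, 2)), g(4, 2, 4), f(g(2, g(4, 4, 2), g(4, 2, 2))))), h(g(4, 2, 2), g(f(4), 2, h(4, 2))), f(g(4, g(f(2), g(2, 2, 2), h(f(2), f(4))), f(g(h(4, 4), f(2), g(4, 4, 2)))))), f(g(g(4, 2, 2), g(4, h(4, 4), h(4, 2)), f(f(4)))))) = 1 + max(6, 4) = 7

7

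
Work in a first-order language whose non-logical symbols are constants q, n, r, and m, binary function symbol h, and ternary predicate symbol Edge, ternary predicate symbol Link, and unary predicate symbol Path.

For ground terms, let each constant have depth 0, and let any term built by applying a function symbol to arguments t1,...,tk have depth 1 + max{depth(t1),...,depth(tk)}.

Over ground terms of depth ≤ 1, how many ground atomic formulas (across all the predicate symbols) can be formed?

First count ground terms of depth ≤ 1.
Let N_k = |{terms of depth ≤ k}|. Then N_0 = 4 and N_k = 4 + N_{k-1}^2 for k ≥ 1 (one summand per function symbol, arity giving the exponent).
N_0 = 4
N_1 = 4 + 4^2 = 20
So |H| = 20.
A ground atom is a predicate applied to a tuple of terms from H, so the count is the sum over predicates of |H|^arity:
  Edge: 20^3 = 8000;  Link: 20^3 = 8000;  Path: 20
Total ground atoms: 8000 + 8000 + 20 = 16020.

16020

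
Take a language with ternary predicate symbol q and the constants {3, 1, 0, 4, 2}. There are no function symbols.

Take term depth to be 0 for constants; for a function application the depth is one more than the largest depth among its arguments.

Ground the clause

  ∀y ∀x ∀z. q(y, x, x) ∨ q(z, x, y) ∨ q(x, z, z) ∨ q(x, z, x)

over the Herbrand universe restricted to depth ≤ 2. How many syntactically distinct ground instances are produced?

125

Ground terms of depth ≤ 2:
  With no function symbols every ground term is a constant, so there are exactly 5 ground terms at every depth bound.
  N_0 = 5
  N_1 = 5
  N_2 = 5
  Explicitly: 3, 1, 0, 4, 2.
So there are 5 ground terms available for substitution.
Each of y, x, z ranges independently over the available ground terms, and distinct assignments produce distinct instances.
Number of ground instances = 5^3 = 125.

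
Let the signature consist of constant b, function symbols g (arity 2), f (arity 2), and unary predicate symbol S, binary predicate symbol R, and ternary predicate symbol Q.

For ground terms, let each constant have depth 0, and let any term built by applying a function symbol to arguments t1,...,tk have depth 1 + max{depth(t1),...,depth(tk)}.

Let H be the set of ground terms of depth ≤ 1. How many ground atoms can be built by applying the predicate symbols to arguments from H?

First count ground terms of depth ≤ 1.
Let N_k count ground terms of depth at most k. Each non-constant term of depth ≤ k is some function symbol applied to depth-≤(k−1) arguments, giving N_k = 1 + N_{k-1}^2 + N_{k-1}^2.
N_0 = 1
N_1 = 1 + 1^2 + 1^2 = 3
Explicitly: b, g(b, b), f(b, b).
So |H| = 3.
A ground atom is a predicate applied to a tuple of terms from H, so the count is the sum over predicates of |H|^arity:
  S: 3;  R: 3^2 = 9;  Q: 3^3 = 27
Total ground atoms: 3 + 9 + 27 = 39.

39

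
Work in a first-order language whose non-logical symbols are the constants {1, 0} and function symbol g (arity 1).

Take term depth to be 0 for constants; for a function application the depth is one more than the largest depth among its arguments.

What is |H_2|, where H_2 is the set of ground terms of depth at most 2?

6

If N_k denotes the number of depth-≤k ground terms, the 2 constants give N_0 = 2, and each function symbol of arity r contributes N_{k-1}^r new terms at level k: N_k = 2 + N_{k-1}.
N_0 = 2
N_1 = 2 + 2 = 4
N_2 = 2 + 4 = 6
Explicitly: 1, 0, g(1), g(0), g(g(1)), g(g(0)).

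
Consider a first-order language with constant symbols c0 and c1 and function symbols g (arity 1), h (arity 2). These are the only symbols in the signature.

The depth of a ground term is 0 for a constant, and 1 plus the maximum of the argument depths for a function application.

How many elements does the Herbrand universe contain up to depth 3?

If N_k denotes the number of depth-≤k ground terms, the 2 constants give N_0 = 2, and each function symbol of arity r contributes N_{k-1}^r new terms at level k: N_k = 2 + N_{k-1} + N_{k-1}^2.
N_0 = 2
N_1 = 2 + 2 + 2^2 = 8
N_2 = 2 + 8 + 8^2 = 74
N_3 = 2 + 74 + 74^2 = 5552

5552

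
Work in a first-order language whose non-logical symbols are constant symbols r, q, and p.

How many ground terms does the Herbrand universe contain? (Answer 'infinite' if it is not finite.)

There are no function symbols, so every ground term is one of the 3 constants.
The Herbrand universe is {r, q, p}, which is finite with 3 elements.

3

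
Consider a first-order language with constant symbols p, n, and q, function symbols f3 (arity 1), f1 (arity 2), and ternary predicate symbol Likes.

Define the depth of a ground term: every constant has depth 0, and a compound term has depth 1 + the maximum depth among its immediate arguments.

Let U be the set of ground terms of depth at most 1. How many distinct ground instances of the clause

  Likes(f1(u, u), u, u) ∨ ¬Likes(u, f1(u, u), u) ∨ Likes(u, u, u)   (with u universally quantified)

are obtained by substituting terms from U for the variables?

15

Ground terms of depth ≤ 1:
  Write N_k for the number of ground terms of depth ≤ k. A term of depth ≤ k is either a constant or a function symbol applied to arguments of depth ≤ k−1, so N_k = 3 + N_{k-1} + N_{k-1}^2.
  N_0 = 3
  N_1 = 3 + 3 + 3^2 = 15
So there are 15 ground terms available for substitution.
The variable u ranges independently over the available ground terms, and distinct assignments produce distinct instances.
Number of ground instances = 15.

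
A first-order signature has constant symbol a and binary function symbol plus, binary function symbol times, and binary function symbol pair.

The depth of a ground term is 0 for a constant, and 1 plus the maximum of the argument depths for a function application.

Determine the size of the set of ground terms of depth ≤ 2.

49

Let N_k = |{terms of depth ≤ k}|. Then N_0 = 1 and N_k = 1 + N_{k-1}^2 + N_{k-1}^2 + N_{k-1}^2 for k ≥ 1 (one summand per function symbol, arity giving the exponent).
N_0 = 1
N_1 = 1 + 1^2 + 1^2 + 1^2 = 4
N_2 = 1 + 4^2 + 4^2 + 4^2 = 49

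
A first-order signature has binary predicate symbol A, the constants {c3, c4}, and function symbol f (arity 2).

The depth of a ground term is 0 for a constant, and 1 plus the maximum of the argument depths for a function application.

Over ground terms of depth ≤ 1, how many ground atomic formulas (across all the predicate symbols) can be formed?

First count ground terms of depth ≤ 1.
Count level by level. With function symbols f/2, the terms of depth ≤ k are the 2 constants together with each function applied to depth-≤(k−1) tuples, so N_k = 2 + N_{k-1}^2.
N_0 = 2
N_1 = 2 + 2^2 = 6
So |H| = 6.
A ground atom is a predicate applied to a tuple of terms from H, so the count is the sum over predicates of |H|^arity:
  A: 6^2 = 36
Total ground atoms: 36.

36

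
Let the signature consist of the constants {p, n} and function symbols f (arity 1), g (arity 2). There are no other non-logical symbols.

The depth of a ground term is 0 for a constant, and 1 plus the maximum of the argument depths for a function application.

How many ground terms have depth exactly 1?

Let N_k count ground terms of depth at most k. Each non-constant term of depth ≤ k is some function symbol applied to depth-≤(k−1) arguments, giving N_k = 2 + N_{k-1} + N_{k-1}^2.
N_0 = 2
N_1 = 2 + 2 + 2^2 = 8
Terms of depth exactly 1: N_1 − N_0 = 8 − 2 = 6.

6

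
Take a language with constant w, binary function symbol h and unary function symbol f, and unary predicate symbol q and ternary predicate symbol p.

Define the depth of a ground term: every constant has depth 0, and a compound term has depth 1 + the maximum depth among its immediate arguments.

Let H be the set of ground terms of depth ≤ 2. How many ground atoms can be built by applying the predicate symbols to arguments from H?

2210

First count ground terms of depth ≤ 2.
Count level by level. With function symbols h/2, f/1, the terms of depth ≤ k are the 1 constant together with each function applied to depth-≤(k−1) tuples, so N_k = 1 + N_{k-1}^2 + N_{k-1}.
N_0 = 1
N_1 = 1 + 1^2 + 1 = 3
N_2 = 1 + 3^2 + 3 = 13
So |H| = 13.
Ground atoms are formed by filling each argument slot of a predicate with a term from H, so an r-ary predicate gives |H|^r atoms:
  q: 13;  p: 13^3 = 2197
Total ground atoms: 13 + 2197 = 2210.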